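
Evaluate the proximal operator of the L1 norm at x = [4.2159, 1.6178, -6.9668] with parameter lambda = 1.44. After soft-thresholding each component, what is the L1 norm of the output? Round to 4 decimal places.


Soft-thresholding with lambda = 1.44:
prox(4.2159) = sign(4.2159)*max(|4.2159| - 1.44, 0) = 2.7759
prox(1.6178) = sign(1.6178)*max(|1.6178| - 1.44, 0) = 0.1778
prox(-6.9668) = sign(-6.9668)*max(|-6.9668| - 1.44, 0) = -5.5268
prox(x) = [2.7759, 0.1778, -5.5268]
||prox(x)||_1 = 2.7759 + 0.1778 + 5.5268 = 8.4805


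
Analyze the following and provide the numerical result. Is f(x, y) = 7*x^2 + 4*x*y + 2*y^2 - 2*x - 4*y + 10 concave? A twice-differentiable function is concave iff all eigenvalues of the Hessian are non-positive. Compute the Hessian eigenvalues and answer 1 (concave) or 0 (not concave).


The Hessian of f(x,y) = 7*x^2 + 4*x*y + 2*y^2 - 2*x - 4*y + 10 is:
H = [[14, 4], [4, 4]]
Trace = 14 + 4 = 18
Determinant = 14*4 - (4)^2 = 40
Discriminant = (18)^2 - 4*40 = 164.0
Eigenvalues: lambda_1 = 2.5969, lambda_2 = 15.4031
The function is not concave.

0


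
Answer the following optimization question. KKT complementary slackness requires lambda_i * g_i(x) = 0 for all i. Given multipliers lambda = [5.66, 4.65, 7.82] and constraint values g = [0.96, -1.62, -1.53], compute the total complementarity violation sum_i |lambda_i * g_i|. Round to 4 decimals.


KKT complementary slackness check:
lambda_1 * g_1 = 5.66 * 0.96 = 5.4336
lambda_2 * g_2 = 4.65 * -1.62 = -7.533
lambda_3 * g_3 = 7.82 * -1.53 = -11.9646
Total violation = 5.4336 + 7.533 + 11.9646 = 24.9312


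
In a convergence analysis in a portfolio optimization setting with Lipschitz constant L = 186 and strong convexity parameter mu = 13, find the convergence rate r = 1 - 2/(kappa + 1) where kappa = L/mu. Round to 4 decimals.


Step 1: Compute the condition number.
kappa = L/mu = 186/13 = 14.3077
Step 2: Compute the convergence rate.
r = 1 - 2/(kappa + 1) = 1 - 2*mu/(L + mu) = (L - mu)/(L + mu) = 173/199 = 0.8693


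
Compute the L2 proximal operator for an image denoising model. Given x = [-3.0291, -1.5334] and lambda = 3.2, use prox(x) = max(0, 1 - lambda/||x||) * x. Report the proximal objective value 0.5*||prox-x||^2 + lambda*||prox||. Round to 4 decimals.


Step 1: Compute ||x||.
||x|| = 3.3951
Step 2: Compute scaling factor.
scale = max(0, 1 - 3.2/3.3951) = 0.0575
Step 3: prox(x) = [-0.1741, -0.0881]
||prox(x)|| = 0.1951
Step 4: Proximal objective.
0.5*||prox-x||^2 = 5.12
lambda*||prox|| = 0.6243
Total = 5.7443


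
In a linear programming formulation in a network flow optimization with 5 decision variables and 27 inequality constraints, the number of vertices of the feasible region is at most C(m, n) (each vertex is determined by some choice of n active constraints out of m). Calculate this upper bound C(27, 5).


Each vertex corresponds to some choice of n active constraints out of m, so the number of vertices is at most C(m, n) = m! / (n!(m-n)!).
m = 27, n = 5
Numerator: 27 * 26 * 25 * 24 * 23
Denominator: 5! = 120
C(27, 5) = 80730


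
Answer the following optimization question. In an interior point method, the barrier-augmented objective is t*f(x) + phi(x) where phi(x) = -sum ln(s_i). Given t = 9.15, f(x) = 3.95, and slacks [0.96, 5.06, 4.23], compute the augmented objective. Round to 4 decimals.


Step 1: Compute log-barrier.
ln values: [-0.0408, 1.6214, 1.4422]
phi = -(-0.0408 + 1.6214 + 1.4422) = -3.0227
Step 2: Compute augmented objective.
t*f(x) = 9.15*3.95 = 36.1425
Total = 36.1425 - 3.0227 = 33.1198


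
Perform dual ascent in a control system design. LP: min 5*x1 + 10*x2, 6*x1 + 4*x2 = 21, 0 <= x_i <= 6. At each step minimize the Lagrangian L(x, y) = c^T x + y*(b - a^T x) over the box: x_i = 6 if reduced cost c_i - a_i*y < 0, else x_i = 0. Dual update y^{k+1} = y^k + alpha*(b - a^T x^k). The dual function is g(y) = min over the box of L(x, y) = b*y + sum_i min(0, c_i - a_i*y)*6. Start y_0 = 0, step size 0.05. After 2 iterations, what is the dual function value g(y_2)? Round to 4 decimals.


Dual ascent for LP: min 5*x1 + 10*x2, 6*x1 + 4*x2 = 21, 0 <= x_i <= 6
Step 1: y^k = 0.0, reduced costs: (5.0, 10.0)
  x^k = (0.0, 0.0), subgradient = b - a^T x = 21.0
  y^{k+1} = 0.0 + 0.05*21.0 = 1.05
Step 2: y^k = 1.05, reduced costs: (-1.3, 5.8)
  x^k = (6.0, 0.0), subgradient = b - a^T x = -15.0
  y^{k+1} = 1.05 + 0.05*-15.0 = 0.3
Dual objective at y_2 = 0.3: reduced costs (3.2, 8.8), box minimizer x = (0.0, 0.0)
g(y_2) = b*y + (c1 - a1*y)*x1 + (c2 - a2*y)*x2 = 21*0.3 + 3.2*0.0 + 8.8*0.0 = 6.3 + 0.0 + 0.0 = 6.3


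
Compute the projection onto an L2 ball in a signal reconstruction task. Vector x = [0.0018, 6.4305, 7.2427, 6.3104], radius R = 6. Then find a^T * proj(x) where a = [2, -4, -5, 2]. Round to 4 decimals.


Step 1: Compute ||x|| (intermediates to 6 decimals).
||x|| = sqrt(0.0018^2 + 6.4305^2 + 7.2427^2 + 6.3104^2) = 11.559809
Step 2: Project.
Since ||x|| > R, scale = R/||x|| = 6/11.559809 = 0.51904, proj(x) = scale * x
proj(x) = [0.000934, 3.337687, 3.759251, 3.27535]
Step 3: Dot product.
a^T * proj(x) = 2*0.000934 - 4*3.337687 - 5*3.759251 + 2*3.27535 = -25.5944


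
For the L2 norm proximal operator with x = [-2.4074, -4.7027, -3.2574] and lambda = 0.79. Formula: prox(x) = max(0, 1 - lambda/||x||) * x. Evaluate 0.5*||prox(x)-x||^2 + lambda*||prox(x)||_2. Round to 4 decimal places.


Step 1: Compute ||x||.
||x|| = 6.2066
Step 2: Compute scaling factor.
scale = max(0, 1 - 0.79/6.2066) = 0.8727
Step 3: prox(x) = [-2.101, -4.1041, -2.8428]
||prox(x)|| = 5.4166
Step 4: Proximal objective.
0.5*||prox-x||^2 = 0.3121
lambda*||prox|| = 4.2791
Total = 4.5911


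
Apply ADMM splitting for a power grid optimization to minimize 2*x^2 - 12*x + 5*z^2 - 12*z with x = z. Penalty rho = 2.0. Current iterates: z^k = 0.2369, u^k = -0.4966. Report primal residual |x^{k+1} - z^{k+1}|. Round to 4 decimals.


ADMM iteration with rho = 2.0, z^k = 0.2369, u^k = -0.4966
Step 1: x-update.
Minimize 2*x^2 - 12*x + (2.0/2)*(x - 0.2369 - 0.4966)^2
FOC: (2*2 + 2.0)*x = 12 + 2.0*(0.2369 + 0.4966)
x^{k+1} = 2.2445
Step 2: z-update.
Minimize 5*z^2 - 12*z + (2.0/2)*(2.2445 - z - 0.4966)^2
FOC: (2*5 + 2.0)*z = 12 + 2.0*(2.2445 - 0.4966)
z^{k+1} = 1.2913
Step 3: u-update.
u^{k+1} = -0.4966 + 2.2445 - 1.2913 = 0.4566
Step 4: Primal residual = |2.2445 - 1.2913| = 0.9532


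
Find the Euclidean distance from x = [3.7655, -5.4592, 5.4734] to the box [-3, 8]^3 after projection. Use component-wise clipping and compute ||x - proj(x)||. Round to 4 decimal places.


Project each component onto [-3, 8].
clip(3.7655) = 3.7655, clip(-5.4592) = -3.0, clip(5.4734) = 5.4734
Projection = [3.7655, -3.0, 5.4734]
Squared diffs: [0.0, 6.0477, 0.0]
Distance = sqrt(6.0477) = 2.4592


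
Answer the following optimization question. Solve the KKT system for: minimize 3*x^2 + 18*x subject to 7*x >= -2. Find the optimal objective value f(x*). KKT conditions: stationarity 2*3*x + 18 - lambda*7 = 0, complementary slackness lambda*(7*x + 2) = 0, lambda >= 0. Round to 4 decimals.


Step 1: Try lambda = 0 (constraint inactive).
x_unc = -18/(2*3) = -3.0
Check: 7*-3.0 = -21.0 < -2 -- violated!
Step 2: Constraint must be active: 7*x = -2
x* = -2/7 = -0.2857 (rounded; the exact value -2/7 is used below)
lambda = (2*3*(-2/7) + 18)/7 = 2.3265
Step 3: Compute optimal value.
f(x*) = 3*(-2/7)^2 + 18*(-2/7) = -4.898


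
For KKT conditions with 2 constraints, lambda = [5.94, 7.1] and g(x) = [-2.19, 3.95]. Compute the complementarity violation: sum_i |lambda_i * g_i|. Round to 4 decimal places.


KKT complementary slackness check:
lambda_1 * g_1 = 5.94 * -2.19 = -13.0086
lambda_2 * g_2 = 7.1 * 3.95 = 28.045
Total violation = 13.0086 + 28.045 = 41.0536


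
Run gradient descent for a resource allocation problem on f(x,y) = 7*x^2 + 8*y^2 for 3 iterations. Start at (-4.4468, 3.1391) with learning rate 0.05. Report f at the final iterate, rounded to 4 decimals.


Gradient descent on f(x,y) = 7*x^2 + 8*y^2.
Starting point: (-4.4468, 3.1391), alpha = 0.05
Step 1: grad_x = 2*7*-4.4468 = -62.2552, grad_y = 2*8*3.1391 = 50.2256
  x_1 = -4.4468 - 0.05*-62.2552 = -1.334
  y_1 = 3.1391 - 0.05*50.2256 = 0.6278
Step 2: grad_x = 2*7*-1.334 = -18.6766, grad_y = 2*8*0.6278 = 10.0451
  x_2 = -1.334 - 0.05*-18.6766 = -0.4002
  y_2 = 0.6278 - 0.05*10.0451 = 0.1256
Step 3: grad_x = 2*7*-0.4002 = -5.603, grad_y = 2*8*0.1256 = 2.009
  x_3 = -0.4002 - 0.05*-5.603 = -0.1201
  y_3 = 0.1256 - 0.05*2.009 = 0.0251
f(-0.1201, 0.0251) = 7*(-0.1201)^2 + 8*0.0251^2 = 0.106


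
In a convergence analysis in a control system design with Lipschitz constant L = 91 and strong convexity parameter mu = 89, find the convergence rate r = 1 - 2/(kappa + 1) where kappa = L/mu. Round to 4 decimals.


Step 1: Compute the condition number.
kappa = L/mu = 91/89 = 1.0225
Step 2: Compute the convergence rate.
r = 1 - 2/(kappa + 1) = 1 - 2*mu/(L + mu) = (L - mu)/(L + mu) = 2/180 = 0.0111


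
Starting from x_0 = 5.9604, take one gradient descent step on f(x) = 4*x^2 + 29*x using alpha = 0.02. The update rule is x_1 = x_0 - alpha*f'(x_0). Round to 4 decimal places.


We compute the gradient at x_0 and apply the update.
f'(x) = 8*x + 29
f'(5.9604) = 8*5.9604 + 29 = 76.6832
x_1 = 5.9604 - 0.02*76.6832 = 4.4267


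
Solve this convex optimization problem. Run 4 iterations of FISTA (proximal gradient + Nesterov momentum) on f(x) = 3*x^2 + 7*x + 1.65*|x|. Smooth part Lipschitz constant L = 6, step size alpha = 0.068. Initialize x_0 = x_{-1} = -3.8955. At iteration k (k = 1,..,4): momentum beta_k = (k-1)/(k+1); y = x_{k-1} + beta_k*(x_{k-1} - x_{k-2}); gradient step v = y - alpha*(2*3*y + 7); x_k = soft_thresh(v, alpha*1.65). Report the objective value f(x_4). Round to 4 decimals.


FISTA on f(x) = 3*x^2 + 7*x + 1.65*|x|
L = 6, alpha = 0.068
Iteration 1: beta = 0.0, y = -3.8955 + 0.0*(-3.8955 + 3.8955) = -3.8955
  grad(y) = -16.373, v = y - alpha*grad = -2.7821
  prox(v) = soft_thresh(-2.7821, 0.1122) = -2.6699
Iteration 2: beta = 0.3333, y = -2.6699 + 0.3333*(-2.6699 + 3.8955) = -2.2614
  grad(y) = -6.5685, v = y - alpha*grad = -1.8148
  prox(v) = soft_thresh(-1.8148, 0.1122) = -1.7026
Iteration 3: beta = 0.5, y = -1.7026 + 0.5*(-1.7026 + 2.6699) = -1.2189
  grad(y) = -0.3132, v = y - alpha*grad = -1.1976
  prox(v) = soft_thresh(-1.1976, 0.1122) = -1.0854
Iteration 4: beta = 0.6, y = -1.0854 + 0.6*(-1.0854 + 1.7026) = -0.7151
  grad(y) = 2.7097, v = y - alpha*grad = -0.8993
  prox(v) = soft_thresh(-0.8993, 0.1122) = -0.7871
f(x_4) = 3*(-0.7871)^2 + 7*(-0.7871) + 1.65*|-0.7871| = -2.3524


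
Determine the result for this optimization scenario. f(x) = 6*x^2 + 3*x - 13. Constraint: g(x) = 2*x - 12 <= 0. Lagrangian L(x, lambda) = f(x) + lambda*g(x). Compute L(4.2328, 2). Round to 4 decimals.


Step 1: Evaluate f(x).
f(4.2328) = 6*4.2328^2 + 3*4.2328 - 13 = 107.198
Step 2: Evaluate g(x).
g(4.2328) = 2*4.2328 - 12 = -3.5344
Step 3: Compute Lagrangian.
L = 107.198 + 2*-3.5344 = 100.1292


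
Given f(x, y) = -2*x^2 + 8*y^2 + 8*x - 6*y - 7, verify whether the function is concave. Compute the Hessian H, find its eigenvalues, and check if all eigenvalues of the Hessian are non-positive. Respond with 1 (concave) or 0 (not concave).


The Hessian of f(x,y) = -2*x^2 + 8*y^2 + 8*x - 6*y - 7 is:
H = [[-4, 0], [0, 16]]
Trace = -4 + 16 = 12
Determinant = -4*16 - (0)^2 = -64
Discriminant = (12)^2 - 4*-64 = 400.0
Eigenvalues: lambda_1 = -4.0, lambda_2 = 16.0
The function is not concave.

0


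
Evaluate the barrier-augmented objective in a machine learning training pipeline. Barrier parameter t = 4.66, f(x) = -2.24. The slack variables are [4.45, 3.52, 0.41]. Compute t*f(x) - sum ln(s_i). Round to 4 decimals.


Step 1: Compute log-barrier.
ln values: [1.4929, 1.2585, -0.8916]
phi = -(1.4929 + 1.2585 - 0.8916) = -1.8598
Step 2: Compute augmented objective.
t*f(x) = 4.66*-2.24 = -10.4384
Total = -10.4384 - 1.8598 = -12.2982


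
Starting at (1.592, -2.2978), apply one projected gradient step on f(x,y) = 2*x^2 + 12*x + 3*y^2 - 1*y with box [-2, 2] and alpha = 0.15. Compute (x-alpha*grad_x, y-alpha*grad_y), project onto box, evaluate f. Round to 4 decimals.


Step 1: Compute gradient at (1.592, -2.2978).
grad_x = 2*2*1.592 + 12 = 18.368
grad_y = 2*3*-2.2978 - 1 = -14.7868
Step 2: Gradient step.
x_raw = 1.592 - 0.15*18.368 = -1.1632
y_raw = -2.2978 - 0.15*-14.7868 = -0.0798
Step 3: Project onto [-2, 2].
x_proj = clip(-1.1632) = -1.1632
y_proj = clip(-0.0798) = -0.0798
Step 4: Evaluate f.
f(-1.1632, -0.0798) = -11.1535


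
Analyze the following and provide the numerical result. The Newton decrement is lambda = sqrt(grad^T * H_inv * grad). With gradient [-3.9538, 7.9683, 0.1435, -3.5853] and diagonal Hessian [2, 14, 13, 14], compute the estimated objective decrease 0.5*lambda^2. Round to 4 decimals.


Step 1: H is diagonal, so H^(-1) * g = [-1.9769, 0.5692, 0.011, -0.2561].
Step 2: g^T H^(-1) g = sum_i g_i^2 / H_ii
  = (-3.9538)^2/2 + (7.9683)^2/14 + (0.1435)^2/13 + (-3.5853)^2/14
  = 7.8163 + 4.5353 + 0.0016 + 0.9182 = 13.2713
Step 3: Objective decrease = 0.5 * g^T H^(-1) g = 6.6356


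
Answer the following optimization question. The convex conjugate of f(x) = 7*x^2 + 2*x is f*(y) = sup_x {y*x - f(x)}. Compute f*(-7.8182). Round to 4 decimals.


f*(y) = sup_x {y*x - a*x^2 - b*x} = sup_x {(y-b)*x - a*x^2}
FOC: (y - b) - 2a*x = 0 => x* = (y - b)/(2a)
x* = (-7.8182 - 2)/(2*7) = -0.7013
f*(-7.8182) = (y-b)^2/(4a) = (-7.8182 - 2)^2/(4*7)
= 96.3971/28 = 3.4428


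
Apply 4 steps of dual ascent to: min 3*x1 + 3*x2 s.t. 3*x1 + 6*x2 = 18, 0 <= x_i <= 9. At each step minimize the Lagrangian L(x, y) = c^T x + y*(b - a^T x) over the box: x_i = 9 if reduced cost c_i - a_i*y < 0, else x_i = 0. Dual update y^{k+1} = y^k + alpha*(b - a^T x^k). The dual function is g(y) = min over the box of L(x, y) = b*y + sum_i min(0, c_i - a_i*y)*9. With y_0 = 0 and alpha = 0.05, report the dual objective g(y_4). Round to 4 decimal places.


Dual ascent for LP: min 3*x1 + 3*x2, 3*x1 + 6*x2 = 18, 0 <= x_i <= 9
Step 1: y^k = 0.0, reduced costs: (3.0, 3.0)
  x^k = (0.0, 0.0), subgradient = b - a^T x = 18.0
  y^{k+1} = 0.0 + 0.05*18.0 = 0.9
Step 2: y^k = 0.9, reduced costs: (0.3, -2.4)
  x^k = (0.0, 9.0), subgradient = b - a^T x = -36.0
  y^{k+1} = 0.9 + 0.05*-36.0 = -0.9
Step 3: y^k = -0.9, reduced costs: (5.7, 8.4)
  x^k = (0.0, 0.0), subgradient = b - a^T x = 18.0
  y^{k+1} = -0.9 + 0.05*18.0 = 0.0
Step 4: y^k = 0.0, reduced costs: (3.0, 3.0)
  x^k = (0.0, 0.0), subgradient = b - a^T x = 18.0
  y^{k+1} = 0.0 + 0.05*18.0 = 0.9
Dual objective at y_4 = 0.9: reduced costs (0.3, -2.4), box minimizer x = (0.0, 9.0)
g(y_4) = b*y + (c1 - a1*y)*x1 + (c2 - a2*y)*x2 = 18*0.9 + 0.3*0.0 + (-2.4)*9.0 = 16.2 + 0.0 - 21.6 = -5.4


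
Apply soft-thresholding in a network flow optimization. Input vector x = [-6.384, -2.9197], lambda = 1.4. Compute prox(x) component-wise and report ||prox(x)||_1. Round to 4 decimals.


Soft-thresholding with lambda = 1.4:
prox(-6.384) = sign(-6.384)*max(|-6.384| - 1.4, 0) = -4.984
prox(-2.9197) = sign(-2.9197)*max(|-2.9197| - 1.4, 0) = -1.5197
prox(x) = [-4.984, -1.5197]
||prox(x)||_1 = 4.984 + 1.5197 = 6.5037


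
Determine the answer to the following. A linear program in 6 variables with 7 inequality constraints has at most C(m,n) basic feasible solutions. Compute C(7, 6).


Each vertex corresponds to some choice of n active constraints out of m, so the number of vertices is at most C(m, n) = m! / (n!(m-n)!).
m = 7, n = 6
Numerator: 7 * 6 * 5 * 4 * 3 * 2
Denominator: 6! = 720
C(7, 6) = 7


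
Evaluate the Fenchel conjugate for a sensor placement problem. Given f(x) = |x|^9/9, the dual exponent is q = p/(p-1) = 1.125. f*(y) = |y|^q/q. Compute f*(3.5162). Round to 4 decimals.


The conjugate exponent q satisfies 1/p + 1/q = 1.
p = 9, so q = 9/(9 - 1) = 1.125
|y|^q = 3.5162^1.125 = 4.1146
f*(3.5162) = 4.1146 / 1.125 = 3.6575


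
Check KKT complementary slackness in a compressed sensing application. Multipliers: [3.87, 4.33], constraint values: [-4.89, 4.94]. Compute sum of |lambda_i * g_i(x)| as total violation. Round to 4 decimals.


KKT complementary slackness check:
lambda_1 * g_1 = 3.87 * -4.89 = -18.9243
lambda_2 * g_2 = 4.33 * 4.94 = 21.3902
Total violation = 18.9243 + 21.3902 = 40.3145


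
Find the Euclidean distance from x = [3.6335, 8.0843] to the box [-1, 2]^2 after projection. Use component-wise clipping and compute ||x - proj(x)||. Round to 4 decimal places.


Project each component onto [-1, 2].
clip(3.6335) = 2.0, clip(8.0843) = 2.0
Projection = [2.0, 2.0]
Squared diffs: [2.6683, 37.0187]
Distance = sqrt(39.687) = 6.2998


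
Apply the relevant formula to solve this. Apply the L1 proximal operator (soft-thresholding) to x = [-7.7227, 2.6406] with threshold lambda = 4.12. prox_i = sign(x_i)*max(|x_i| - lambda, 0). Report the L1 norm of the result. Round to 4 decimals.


Soft-thresholding with lambda = 4.12:
prox(-7.7227) = sign(-7.7227)*max(|-7.7227| - 4.12, 0) = -3.6027
prox(2.6406) = sign(2.6406)*max(|2.6406| - 4.12, 0) = 0.0
prox(x) = [-3.6027, 0.0]
||prox(x)||_1 = 3.6027 + 0.0 = 3.6027


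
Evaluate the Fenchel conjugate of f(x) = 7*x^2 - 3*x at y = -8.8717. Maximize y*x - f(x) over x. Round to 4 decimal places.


f*(y) = sup_x {y*x - a*x^2 - b*x} = sup_x {(y-b)*x - a*x^2}
FOC: (y - b) - 2a*x = 0 => x* = (y - b)/(2a)
x* = (-8.8717 + 3)/(2*7) = -0.4194
f*(-8.8717) = (y-b)^2/(4a) = (-8.8717 + 3)^2/(4*7)
= 34.4769/28 = 1.2313


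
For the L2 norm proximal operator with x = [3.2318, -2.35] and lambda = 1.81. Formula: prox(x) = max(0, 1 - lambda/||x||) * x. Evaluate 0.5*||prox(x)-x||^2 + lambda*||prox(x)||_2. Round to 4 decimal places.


Step 1: Compute ||x||.
||x|| = 3.9959
Step 2: Compute scaling factor.
scale = max(0, 1 - 1.81/3.9959) = 0.547
Step 3: prox(x) = [1.7679, -1.2855]
||prox(x)|| = 2.1859
Step 4: Proximal objective.
0.5*||prox-x||^2 = 1.6381
lambda*||prox|| = 3.9565
Total = 5.5945


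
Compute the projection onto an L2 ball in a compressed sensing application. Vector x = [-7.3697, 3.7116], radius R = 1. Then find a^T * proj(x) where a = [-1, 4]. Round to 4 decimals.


Step 1: Compute ||x|| (intermediates to 6 decimals).
||x|| = sqrt((-7.3697)^2 + 3.7116^2) = 8.251573
Step 2: Project.
Since ||x|| > R, scale = R/||x|| = 1/8.251573 = 0.121189, proj(x) = scale * x
proj(x) = [-0.893127, 0.449805]
Step 3: Dot product.
a^T * proj(x) = -1*(-0.893127) + 4*0.449805 = 2.6923


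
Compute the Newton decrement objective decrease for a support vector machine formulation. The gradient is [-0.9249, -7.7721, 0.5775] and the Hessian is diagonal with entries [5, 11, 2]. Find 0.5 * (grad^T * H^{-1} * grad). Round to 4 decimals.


Step 1: H is diagonal, so H^(-1) * g = [-0.185, -0.7066, 0.2888].
Step 2: g^T H^(-1) g = sum_i g_i^2 / H_ii
  = (-0.9249)^2/5 + (-7.7721)^2/11 + (0.5775)^2/2
  = 0.1711 + 5.4914 + 0.1668 = 5.8293
Step 3: Objective decrease = 0.5 * g^T H^(-1) g = 2.9146


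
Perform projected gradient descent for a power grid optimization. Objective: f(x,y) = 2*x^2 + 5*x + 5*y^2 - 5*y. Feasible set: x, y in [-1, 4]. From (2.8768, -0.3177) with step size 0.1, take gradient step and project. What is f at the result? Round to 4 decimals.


Step 1: Compute gradient at (2.8768, -0.3177).
grad_x = 2*2*2.8768 + 5 = 16.5072
grad_y = 2*5*-0.3177 - 5 = -8.177
Step 2: Gradient step.
x_raw = 2.8768 - 0.1*16.5072 = 1.2261
y_raw = -0.3177 - 0.1*-8.177 = 0.5
Step 3: Project onto [-1, 4].
x_proj = clip(1.2261) = 1.2261
y_proj = clip(0.5) = 0.5
Step 4: Evaluate f.
f(1.2261, 0.5) = 7.8869


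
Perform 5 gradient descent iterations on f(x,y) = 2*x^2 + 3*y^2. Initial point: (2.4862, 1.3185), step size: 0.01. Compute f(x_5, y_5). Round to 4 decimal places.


Gradient descent on f(x,y) = 2*x^2 + 3*y^2.
Starting point: (2.4862, 1.3185), alpha = 0.01
Step 1: grad_x = 2*2*2.4862 = 9.9448, grad_y = 2*3*1.3185 = 7.911
  x_1 = 2.4862 - 0.01*9.9448 = 2.3868
  y_1 = 1.3185 - 0.01*7.911 = 1.2394
Step 2: grad_x = 2*2*2.3868 = 9.547, grad_y = 2*3*1.2394 = 7.4363
  x_2 = 2.3868 - 0.01*9.547 = 2.2913
  y_2 = 1.2394 - 0.01*7.4363 = 1.165
Step 3: grad_x = 2*2*2.2913 = 9.1651, grad_y = 2*3*1.165 = 6.9902
  x_3 = 2.2913 - 0.01*9.1651 = 2.1996
  y_3 = 1.165 - 0.01*6.9902 = 1.0951
Step 4: grad_x = 2*2*2.1996 = 8.7985, grad_y = 2*3*1.0951 = 6.5708
  x_4 = 2.1996 - 0.01*8.7985 = 2.1116
  y_4 = 1.0951 - 0.01*6.5708 = 1.0294
Step 5: grad_x = 2*2*2.1116 = 8.4466, grad_y = 2*3*1.0294 = 6.1765
  x_5 = 2.1116 - 0.01*8.4466 = 2.0272
  y_5 = 1.0294 - 0.01*6.1765 = 0.9677
f(2.0272, 0.9677) = 2*2.0272^2 + 3*0.9677^2 = 11.028


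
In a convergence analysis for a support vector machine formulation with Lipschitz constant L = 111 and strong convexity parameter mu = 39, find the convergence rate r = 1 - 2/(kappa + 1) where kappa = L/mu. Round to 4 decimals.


Step 1: Compute the condition number.
kappa = L/mu = 111/39 = 2.8462
Step 2: Compute the convergence rate.
r = 1 - 2/(kappa + 1) = 1 - 2*mu/(L + mu) = (L - mu)/(L + mu) = 72/150 = 0.48


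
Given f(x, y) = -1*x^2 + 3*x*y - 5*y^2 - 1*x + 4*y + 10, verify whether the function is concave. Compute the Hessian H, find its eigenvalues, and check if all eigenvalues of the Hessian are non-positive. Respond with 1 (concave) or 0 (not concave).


The Hessian of f(x,y) = -1*x^2 + 3*x*y - 5*y^2 - 1*x + 4*y + 10 is:
H = [[-2, 3], [3, -10]]
Trace = -2 - 10 = -12
Determinant = -2*-10 - (3)^2 = 11
Discriminant = (-12)^2 - 4*11 = 100.0
Eigenvalues: lambda_1 = -11.0, lambda_2 = -1.0
The function is concave.

1


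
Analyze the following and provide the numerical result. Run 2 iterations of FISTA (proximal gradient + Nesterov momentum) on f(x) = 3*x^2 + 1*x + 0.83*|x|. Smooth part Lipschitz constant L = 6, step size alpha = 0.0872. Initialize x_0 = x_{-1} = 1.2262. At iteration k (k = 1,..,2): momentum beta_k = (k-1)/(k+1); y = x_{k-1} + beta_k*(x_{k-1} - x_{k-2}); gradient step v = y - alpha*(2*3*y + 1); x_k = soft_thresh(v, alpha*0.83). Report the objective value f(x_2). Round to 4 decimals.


FISTA on f(x) = 3*x^2 + 1*x + 0.83*|x|
L = 6, alpha = 0.0872
Iteration 1: beta = 0.0, y = 1.2262 + 0.0*(1.2262 - 1.2262) = 1.2262
  grad(y) = 8.3572, v = y - alpha*grad = 0.4975
  prox(v) = soft_thresh(0.4975, 0.0724) = 0.4251
Iteration 2: beta = 0.3333, y = 0.4251 + 0.3333*(0.4251 - 1.2262) = 0.158
  grad(y) = 1.9482, v = y - alpha*grad = -0.0118
  prox(v) = soft_thresh(-0.0118, 0.0724) = 0.0
f(x_2) = 3*0.0^2 + 1*0.0 + 0.83*|0.0| = 0.0


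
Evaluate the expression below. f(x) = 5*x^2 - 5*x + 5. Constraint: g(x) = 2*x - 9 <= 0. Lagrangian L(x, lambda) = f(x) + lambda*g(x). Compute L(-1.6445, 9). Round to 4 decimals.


Step 1: Evaluate f(x).
f(-1.6445) = 5*(-1.6445)^2 - 5*(-1.6445) + 5 = 26.7444
Step 2: Evaluate g(x).
g(-1.6445) = 2*-1.6445 - 9 = -12.289
Step 3: Compute Lagrangian.
L = 26.7444 + 9*-12.289 = -83.8566


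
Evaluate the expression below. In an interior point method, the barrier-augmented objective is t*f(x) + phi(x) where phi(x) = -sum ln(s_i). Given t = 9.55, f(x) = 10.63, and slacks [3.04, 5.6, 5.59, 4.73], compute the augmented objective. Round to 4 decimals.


Step 1: Compute log-barrier.
ln values: [1.1119, 1.7228, 1.721, 1.5539]
phi = -(1.1119 + 1.7228 + 1.721 + 1.5539) = -6.1095
Step 2: Compute augmented objective.
t*f(x) = 9.55*10.63 = 101.5165
Total = 101.5165 - 6.1095 = 95.407


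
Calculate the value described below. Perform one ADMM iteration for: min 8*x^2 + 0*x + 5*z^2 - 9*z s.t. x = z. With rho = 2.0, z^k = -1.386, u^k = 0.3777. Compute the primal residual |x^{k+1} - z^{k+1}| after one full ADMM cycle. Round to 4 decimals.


ADMM iteration with rho = 2.0, z^k = -1.386, u^k = 0.3777
Step 1: x-update.
Minimize 8*x^2 + 0*x + (2.0/2)*(x + 1.386 + 0.3777)^2
FOC: (2*8 + 2.0)*x = 0 + 2.0*(-1.386 - 0.3777)
x^{k+1} = -0.196
Step 2: z-update.
Minimize 5*z^2 - 9*z + (2.0/2)*(-0.196 - z + 0.3777)^2
FOC: (2*5 + 2.0)*z = 9 + 2.0*(-0.196 + 0.3777)
z^{k+1} = 0.7803
Step 3: u-update.
u^{k+1} = 0.3777 - 0.196 - 0.7803 = -0.5986
Step 4: Primal residual = |-0.196 - 0.7803| = 0.9763


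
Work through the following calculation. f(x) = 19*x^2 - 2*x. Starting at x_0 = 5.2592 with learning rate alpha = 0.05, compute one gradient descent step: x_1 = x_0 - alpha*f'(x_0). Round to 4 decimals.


We compute the gradient at x_0 and apply the update.
f'(x) = 38*x - 2
f'(5.2592) = 38*5.2592 - 2 = 197.8496
x_1 = 5.2592 - 0.05*197.8496 = -4.6333


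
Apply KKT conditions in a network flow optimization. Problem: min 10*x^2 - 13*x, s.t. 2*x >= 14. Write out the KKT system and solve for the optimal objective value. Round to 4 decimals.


Step 1: Try lambda = 0 (constraint inactive).
x_unc = 13/(2*10) = 0.65
Check: 2*0.65 = 1.3 < 14 -- violated!
Step 2: Constraint must be active: 2*x = 14
x* = 14/2 = 7.0
lambda = (2*10*7.0 - 13)/2 = 63.5
Step 3: Compute optimal value.
f(x*) = 10*7.0^2 - 13*7.0 = 399.0


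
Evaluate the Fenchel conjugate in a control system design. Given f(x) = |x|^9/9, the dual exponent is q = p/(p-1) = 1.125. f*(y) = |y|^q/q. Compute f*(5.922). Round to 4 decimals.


The conjugate exponent q satisfies 1/p + 1/q = 1.
p = 9, so q = 9/(9 - 1) = 1.125
|y|^q = 5.922^1.125 = 7.3965
f*(5.922) = 7.3965 / 1.125 = 6.5747


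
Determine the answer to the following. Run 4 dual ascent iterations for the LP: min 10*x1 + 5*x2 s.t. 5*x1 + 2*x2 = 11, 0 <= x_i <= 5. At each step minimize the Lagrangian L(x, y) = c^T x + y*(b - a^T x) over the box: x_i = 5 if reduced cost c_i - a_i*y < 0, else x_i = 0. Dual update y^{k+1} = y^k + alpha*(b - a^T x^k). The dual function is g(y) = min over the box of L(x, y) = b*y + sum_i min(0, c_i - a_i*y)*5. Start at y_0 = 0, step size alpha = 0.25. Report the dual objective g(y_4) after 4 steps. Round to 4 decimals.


Dual ascent for LP: min 10*x1 + 5*x2, 5*x1 + 2*x2 = 11, 0 <= x_i <= 5
Step 1: y^k = 0.0, reduced costs: (10.0, 5.0)
  x^k = (0.0, 0.0), subgradient = b - a^T x = 11.0
  y^{k+1} = 0.0 + 0.25*11.0 = 2.75
Step 2: y^k = 2.75, reduced costs: (-3.75, -0.5)
  x^k = (5.0, 5.0), subgradient = b - a^T x = -24.0
  y^{k+1} = 2.75 + 0.25*-24.0 = -3.25
Step 3: y^k = -3.25, reduced costs: (26.25, 11.5)
  x^k = (0.0, 0.0), subgradient = b - a^T x = 11.0
  y^{k+1} = -3.25 + 0.25*11.0 = -0.5
Step 4: y^k = -0.5, reduced costs: (12.5, 6.0)
  x^k = (0.0, 0.0), subgradient = b - a^T x = 11.0
  y^{k+1} = -0.5 + 0.25*11.0 = 2.25
Dual objective at y_4 = 2.25: reduced costs (-1.25, 0.5), box minimizer x = (5.0, 0.0)
g(y_4) = b*y + (c1 - a1*y)*x1 + (c2 - a2*y)*x2 = 11*2.25 + (-1.25)*5.0 + 0.5*0.0 = 24.75 - 6.25 + 0.0 = 18.5


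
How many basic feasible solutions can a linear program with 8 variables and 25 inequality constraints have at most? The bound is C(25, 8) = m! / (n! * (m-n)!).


Each vertex corresponds to some choice of n active constraints out of m, so the number of vertices is at most C(m, n) = m! / (n!(m-n)!).
m = 25, n = 8
Numerator: 25 * 24 * 23 * 22 * 21 * 20 * 19 * 18
Denominator: 8! = 40320
C(25, 8) = 1081575


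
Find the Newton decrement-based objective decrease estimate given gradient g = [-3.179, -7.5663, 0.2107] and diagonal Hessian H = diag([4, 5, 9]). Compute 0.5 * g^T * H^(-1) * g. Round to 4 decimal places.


Step 1: H is diagonal, so H^(-1) * g = [-0.7948, -1.5133, 0.0234].
Step 2: g^T H^(-1) g = sum_i g_i^2 / H_ii
  = (-3.179)^2/4 + (-7.5663)^2/5 + (0.2107)^2/9
  = 2.5265 + 11.4498 + 0.0049 = 13.9812
Step 3: Objective decrease = 0.5 * g^T H^(-1) g = 6.9906


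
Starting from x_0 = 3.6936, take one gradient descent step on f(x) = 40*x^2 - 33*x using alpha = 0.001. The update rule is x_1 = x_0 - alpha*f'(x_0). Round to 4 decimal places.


We compute the gradient at x_0 and apply the update.
f'(x) = 80*x - 33
f'(3.6936) = 80*3.6936 - 33 = 262.488
x_1 = 3.6936 - 0.001*262.488 = 3.4311


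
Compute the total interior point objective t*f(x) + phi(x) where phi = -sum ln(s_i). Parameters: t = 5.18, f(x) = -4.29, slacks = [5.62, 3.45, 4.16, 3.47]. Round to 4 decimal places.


Step 1: Compute log-barrier.
ln values: [1.7263, 1.2384, 1.4255, 1.2442]
phi = -(1.7263 + 1.2384 + 1.4255 + 1.2442) = -5.6344
Step 2: Compute augmented objective.
t*f(x) = 5.18*-4.29 = -22.2222
Total = -22.2222 - 5.6344 = -27.8566


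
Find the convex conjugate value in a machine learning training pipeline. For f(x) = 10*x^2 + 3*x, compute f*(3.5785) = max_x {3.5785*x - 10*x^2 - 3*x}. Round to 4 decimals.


f*(y) = sup_x {y*x - a*x^2 - b*x} = sup_x {(y-b)*x - a*x^2}
FOC: (y - b) - 2a*x = 0 => x* = (y - b)/(2a)
x* = (3.5785 - 3)/(2*10) = 0.0289
f*(3.5785) = (y-b)^2/(4a) = (3.5785 - 3)^2/(4*10)
= 0.3347/40 = 0.0084


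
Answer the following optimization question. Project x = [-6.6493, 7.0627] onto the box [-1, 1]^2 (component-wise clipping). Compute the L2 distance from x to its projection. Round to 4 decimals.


Project each component onto [-1, 1].
clip(-6.6493) = -1.0, clip(7.0627) = 1.0
Projection = [-1.0, 1.0]
Squared diffs: [31.9146, 36.7563]
Distance = sqrt(68.6709) = 8.2868


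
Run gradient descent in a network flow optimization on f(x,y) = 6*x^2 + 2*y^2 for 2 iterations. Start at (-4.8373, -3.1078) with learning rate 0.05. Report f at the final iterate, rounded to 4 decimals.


Gradient descent on f(x,y) = 6*x^2 + 2*y^2.
Starting point: (-4.8373, -3.1078), alpha = 0.05
Step 1: grad_x = 2*6*-4.8373 = -58.0476, grad_y = 2*2*-3.1078 = -12.4312
  x_1 = -4.8373 - 0.05*-58.0476 = -1.9349
  y_1 = -3.1078 - 0.05*-12.4312 = -2.4862
Step 2: grad_x = 2*6*-1.9349 = -23.219, grad_y = 2*2*-2.4862 = -9.945
  x_2 = -1.9349 - 0.05*-23.219 = -0.774
  y_2 = -2.4862 - 0.05*-9.945 = -1.989
f(-0.774, -1.989) = 6*(-0.774)^2 + 2*(-1.989)^2 = 11.5063


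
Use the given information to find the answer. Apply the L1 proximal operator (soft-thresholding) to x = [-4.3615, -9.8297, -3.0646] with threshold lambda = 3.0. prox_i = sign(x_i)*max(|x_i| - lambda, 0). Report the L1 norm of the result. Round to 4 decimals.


Soft-thresholding with lambda = 3.0:
prox(-4.3615) = sign(-4.3615)*max(|-4.3615| - 3.0, 0) = -1.3615
prox(-9.8297) = sign(-9.8297)*max(|-9.8297| - 3.0, 0) = -6.8297
prox(-3.0646) = sign(-3.0646)*max(|-3.0646| - 3.0, 0) = -0.0646
prox(x) = [-1.3615, -6.8297, -0.0646]
||prox(x)||_1 = 1.3615 + 6.8297 + 0.0646 = 8.2558


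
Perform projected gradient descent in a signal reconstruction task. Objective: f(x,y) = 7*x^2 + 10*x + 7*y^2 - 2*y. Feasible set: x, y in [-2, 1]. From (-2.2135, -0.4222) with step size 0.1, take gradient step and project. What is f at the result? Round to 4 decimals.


Step 1: Compute gradient at (-2.2135, -0.4222).
grad_x = 2*7*-2.2135 + 10 = -20.989
grad_y = 2*7*-0.4222 - 2 = -7.9108
Step 2: Gradient step.
x_raw = -2.2135 - 0.1*-20.989 = -0.1146
y_raw = -0.4222 - 0.1*-7.9108 = 0.3689
Step 3: Project onto [-2, 1].
x_proj = clip(-0.1146) = -0.1146
y_proj = clip(0.3689) = 0.3689
Step 4: Evaluate f.
f(-0.1146, 0.3689) = -0.8393


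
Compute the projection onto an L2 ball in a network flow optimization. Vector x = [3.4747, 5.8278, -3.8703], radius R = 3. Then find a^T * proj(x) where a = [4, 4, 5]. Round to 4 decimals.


Step 1: Compute ||x|| (intermediates to 6 decimals).
||x|| = sqrt(3.4747^2 + 5.8278^2 + (-3.8703)^2) = 7.811275
Step 2: Project.
Since ||x|| > R, scale = R/||x|| = 3/7.811275 = 0.38406, proj(x) = scale * x
proj(x) = [1.334493, 2.238225, -1.486427]
Step 3: Dot product.
a^T * proj(x) = 4*1.334493 + 4*2.238225 + 5*(-1.486427) = 6.8587


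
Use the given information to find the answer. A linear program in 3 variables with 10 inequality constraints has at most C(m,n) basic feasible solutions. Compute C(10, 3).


Each vertex corresponds to some choice of n active constraints out of m, so the number of vertices is at most C(m, n) = m! / (n!(m-n)!).
m = 10, n = 3
Numerator: 10 * 9 * 8
Denominator: 3! = 6
C(10, 3) = 120


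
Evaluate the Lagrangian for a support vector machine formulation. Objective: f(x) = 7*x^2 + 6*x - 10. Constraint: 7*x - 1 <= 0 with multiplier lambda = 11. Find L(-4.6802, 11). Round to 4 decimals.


Step 1: Evaluate f(x).
f(-4.6802) = 7*(-4.6802)^2 + 6*(-4.6802) - 10 = 115.2487
Step 2: Evaluate g(x).
g(-4.6802) = 7*-4.6802 - 1 = -33.7614
Step 3: Compute Lagrangian.
L = 115.2487 + 11*-33.7614 = -256.1267


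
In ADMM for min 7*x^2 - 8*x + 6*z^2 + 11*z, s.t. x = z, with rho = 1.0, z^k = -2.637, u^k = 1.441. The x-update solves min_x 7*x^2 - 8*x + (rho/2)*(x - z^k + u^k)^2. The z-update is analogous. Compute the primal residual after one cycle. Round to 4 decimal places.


ADMM iteration with rho = 1.0, z^k = -2.637, u^k = 1.441
Step 1: x-update.
Minimize 7*x^2 - 8*x + (1.0/2)*(x + 2.637 + 1.441)^2
FOC: (2*7 + 1.0)*x = 8 + 1.0*(-2.637 - 1.441)
x^{k+1} = 0.2615
Step 2: z-update.
Minimize 6*z^2 + 11*z + (1.0/2)*(0.2615 - z + 1.441)^2
FOC: (2*6 + 1.0)*z = -11 + 1.0*(0.2615 + 1.441)
z^{k+1} = -0.7152
Step 3: u-update.
u^{k+1} = 1.441 + 0.2615 + 0.7152 = 2.4177
Step 4: Primal residual = |0.2615 + 0.7152| = 0.9767


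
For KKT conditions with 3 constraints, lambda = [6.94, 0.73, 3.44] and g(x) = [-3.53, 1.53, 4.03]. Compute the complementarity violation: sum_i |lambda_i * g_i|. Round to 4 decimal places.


KKT complementary slackness check:
lambda_1 * g_1 = 6.94 * -3.53 = -24.4982
lambda_2 * g_2 = 0.73 * 1.53 = 1.1169
lambda_3 * g_3 = 3.44 * 4.03 = 13.8632
Total violation = 24.4982 + 1.1169 + 13.8632 = 39.4783


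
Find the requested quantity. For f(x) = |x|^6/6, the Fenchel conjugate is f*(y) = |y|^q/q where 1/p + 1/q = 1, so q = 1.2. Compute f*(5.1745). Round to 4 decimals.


The conjugate exponent q satisfies 1/p + 1/q = 1.
p = 6, so q = 6/(6 - 1) = 1.2
|y|^q = 5.1745^1.2 = 7.1886
f*(5.1745) = 7.1886 / 1.2 = 5.9905


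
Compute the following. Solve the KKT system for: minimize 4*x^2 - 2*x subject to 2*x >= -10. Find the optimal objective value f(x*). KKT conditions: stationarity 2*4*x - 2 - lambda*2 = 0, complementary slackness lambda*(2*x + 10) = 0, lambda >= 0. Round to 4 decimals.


Step 1: Try lambda = 0 (constraint inactive).
Stationarity: 2*4*x - 2 = 0
x* = 2/(2*4) = 0.25
Check constraint: 2*0.25 = 0.5 >= -10 -- satisfied.
Step 2: Compute optimal value.
f(x*) = 4*0.25^2 - 2*0.25 = -0.25


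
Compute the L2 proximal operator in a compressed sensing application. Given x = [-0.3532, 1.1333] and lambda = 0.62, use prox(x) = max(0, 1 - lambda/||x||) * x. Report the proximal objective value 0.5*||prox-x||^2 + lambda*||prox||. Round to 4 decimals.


Step 1: Compute ||x||.
||x|| = 1.1871
Step 2: Compute scaling factor.
scale = max(0, 1 - 0.62/1.1871) = 0.4777
Step 3: prox(x) = [-0.1687, 0.5414]
||prox(x)|| = 0.5671
Step 4: Proximal objective.
0.5*||prox-x||^2 = 0.1922
lambda*||prox|| = 0.3516
Total = 0.5438


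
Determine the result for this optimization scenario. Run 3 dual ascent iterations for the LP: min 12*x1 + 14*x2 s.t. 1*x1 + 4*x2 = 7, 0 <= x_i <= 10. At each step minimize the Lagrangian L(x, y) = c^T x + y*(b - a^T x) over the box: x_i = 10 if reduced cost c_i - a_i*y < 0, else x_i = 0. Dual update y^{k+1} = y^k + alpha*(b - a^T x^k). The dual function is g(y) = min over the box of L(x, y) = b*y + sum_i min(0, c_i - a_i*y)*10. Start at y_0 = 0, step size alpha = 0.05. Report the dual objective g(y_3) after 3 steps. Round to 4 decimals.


Dual ascent for LP: min 12*x1 + 14*x2, 1*x1 + 4*x2 = 7, 0 <= x_i <= 10
Step 1: y^k = 0.0, reduced costs: (12.0, 14.0)
  x^k = (0.0, 0.0), subgradient = b - a^T x = 7.0
  y^{k+1} = 0.0 + 0.05*7.0 = 0.35
Step 2: y^k = 0.35, reduced costs: (11.65, 12.6)
  x^k = (0.0, 0.0), subgradient = b - a^T x = 7.0
  y^{k+1} = 0.35 + 0.05*7.0 = 0.7
Step 3: y^k = 0.7, reduced costs: (11.3, 11.2)
  x^k = (0.0, 0.0), subgradient = b - a^T x = 7.0
  y^{k+1} = 0.7 + 0.05*7.0 = 1.05
Dual objective at y_3 = 1.05: reduced costs (10.95, 9.8), box minimizer x = (0.0, 0.0)
g(y_3) = b*y + (c1 - a1*y)*x1 + (c2 - a2*y)*x2 = 7*1.05 + 10.95*0.0 + 9.8*0.0 = 7.35 + 0.0 + 0.0 = 7.35


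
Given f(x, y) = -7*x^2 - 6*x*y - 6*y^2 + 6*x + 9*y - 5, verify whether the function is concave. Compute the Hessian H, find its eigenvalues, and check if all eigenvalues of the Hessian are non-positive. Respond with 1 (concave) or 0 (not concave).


The Hessian of f(x,y) = -7*x^2 - 6*x*y - 6*y^2 + 6*x + 9*y - 5 is:
H = [[-14, -6], [-6, -12]]
Trace = -14 - 12 = -26
Determinant = -14*-12 - (-6)^2 = 132
Discriminant = (-26)^2 - 4*132 = 148.0
Eigenvalues: lambda_1 = -19.0828, lambda_2 = -6.9172
The function is concave.

1


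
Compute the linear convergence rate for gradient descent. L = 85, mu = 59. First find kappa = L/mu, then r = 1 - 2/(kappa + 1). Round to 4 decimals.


Step 1: Compute the condition number.
kappa = L/mu = 85/59 = 1.4407
Step 2: Compute the convergence rate.
r = 1 - 2/(kappa + 1) = 1 - 2*mu/(L + mu) = (L - mu)/(L + mu) = 26/144 = 0.1806


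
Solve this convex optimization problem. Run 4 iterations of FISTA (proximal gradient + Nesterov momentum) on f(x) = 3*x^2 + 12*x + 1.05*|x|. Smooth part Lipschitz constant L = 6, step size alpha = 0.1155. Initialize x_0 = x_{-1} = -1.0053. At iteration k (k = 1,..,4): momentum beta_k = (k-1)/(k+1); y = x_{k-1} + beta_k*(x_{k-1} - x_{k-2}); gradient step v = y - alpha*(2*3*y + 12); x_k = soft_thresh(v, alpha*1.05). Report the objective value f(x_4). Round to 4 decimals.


FISTA on f(x) = 3*x^2 + 12*x + 1.05*|x|
L = 6, alpha = 0.1155
Iteration 1: beta = 0.0, y = -1.0053 + 0.0*(-1.0053 + 1.0053) = -1.0053
  grad(y) = 5.9682, v = y - alpha*grad = -1.6946
  prox(v) = soft_thresh(-1.6946, 0.1213) = -1.5734
Iteration 2: beta = 0.3333, y = -1.5734 + 0.3333*(-1.5734 + 1.0053) = -1.7627
  grad(y) = 1.4238, v = y - alpha*grad = -1.9271
  prox(v) = soft_thresh(-1.9271, 0.1213) = -1.8059
Iteration 3: beta = 0.5, y = -1.8059 + 0.5*(-1.8059 + 1.5734) = -1.9221
  grad(y) = 0.4672, v = y - alpha*grad = -1.9761
  prox(v) = soft_thresh(-1.9761, 0.1213) = -1.8548
Iteration 4: beta = 0.6, y = -1.8548 + 0.6*(-1.8548 + 1.8059) = -1.8842
  grad(y) = 0.6949, v = y - alpha*grad = -1.9644
  prox(v) = soft_thresh(-1.9644, 0.1213) = -1.8432
f(x_4) = 3*(-1.8432)^2 + 12*(-1.8432) + 1.05*|-1.8432| = -9.9909


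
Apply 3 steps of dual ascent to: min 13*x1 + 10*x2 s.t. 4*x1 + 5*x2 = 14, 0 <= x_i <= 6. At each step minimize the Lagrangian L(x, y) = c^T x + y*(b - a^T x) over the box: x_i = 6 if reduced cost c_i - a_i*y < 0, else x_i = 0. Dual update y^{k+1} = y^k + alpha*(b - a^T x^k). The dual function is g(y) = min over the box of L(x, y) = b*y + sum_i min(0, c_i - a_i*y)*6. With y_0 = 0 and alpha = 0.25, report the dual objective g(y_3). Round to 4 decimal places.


Dual ascent for LP: min 13*x1 + 10*x2, 4*x1 + 5*x2 = 14, 0 <= x_i <= 6
Step 1: y^k = 0.0, reduced costs: (13.0, 10.0)
  x^k = (0.0, 0.0), subgradient = b - a^T x = 14.0
  y^{k+1} = 0.0 + 0.25*14.0 = 3.5
Step 2: y^k = 3.5, reduced costs: (-1.0, -7.5)
  x^k = (6.0, 6.0), subgradient = b - a^T x = -40.0
  y^{k+1} = 3.5 + 0.25*-40.0 = -6.5
Step 3: y^k = -6.5, reduced costs: (39.0, 42.5)
  x^k = (0.0, 0.0), subgradient = b - a^T x = 14.0
  y^{k+1} = -6.5 + 0.25*14.0 = -3.0
Dual objective at y_3 = -3.0: reduced costs (25.0, 25.0), box minimizer x = (0.0, 0.0)
g(y_3) = b*y + (c1 - a1*y)*x1 + (c2 - a2*y)*x2 = 14*(-3.0) + 25.0*0.0 + 25.0*0.0 = -42.0 + 0.0 + 0.0 = -42.0


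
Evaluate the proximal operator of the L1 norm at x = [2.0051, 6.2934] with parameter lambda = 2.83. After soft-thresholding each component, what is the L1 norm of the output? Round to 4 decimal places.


Soft-thresholding with lambda = 2.83:
prox(2.0051) = sign(2.0051)*max(|2.0051| - 2.83, 0) = 0.0
prox(6.2934) = sign(6.2934)*max(|6.2934| - 2.83, 0) = 3.4634
prox(x) = [0.0, 3.4634]
||prox(x)||_1 = 0.0 + 3.4634 = 3.4634


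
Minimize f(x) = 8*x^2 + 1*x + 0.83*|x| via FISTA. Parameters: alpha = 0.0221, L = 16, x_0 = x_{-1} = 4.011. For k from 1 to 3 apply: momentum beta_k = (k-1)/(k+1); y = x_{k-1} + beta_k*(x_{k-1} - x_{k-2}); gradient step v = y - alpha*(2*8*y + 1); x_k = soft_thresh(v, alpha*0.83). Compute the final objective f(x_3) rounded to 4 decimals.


FISTA on f(x) = 8*x^2 + 1*x + 0.83*|x|
L = 16, alpha = 0.0221
Iteration 1: beta = 0.0, y = 4.011 + 0.0*(4.011 - 4.011) = 4.011
  grad(y) = 65.176, v = y - alpha*grad = 2.5706
  prox(v) = soft_thresh(2.5706, 0.0183) = 2.5523
Iteration 2: beta = 0.3333, y = 2.5523 + 0.3333*(2.5523 - 4.011) = 2.066
  grad(y) = 34.0564, v = y - alpha*grad = 1.3134
  prox(v) = soft_thresh(1.3134, 0.0183) = 1.295
Iteration 3: beta = 0.5, y = 1.295 + 0.5*(1.295 - 2.5523) = 0.6664
  grad(y) = 11.6627, v = y - alpha*grad = 0.4087
  prox(v) = soft_thresh(0.4087, 0.0183) = 0.3903
f(x_3) = 8*0.3903^2 + 1*0.3903 + 0.83*|0.3903| = 1.9332
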